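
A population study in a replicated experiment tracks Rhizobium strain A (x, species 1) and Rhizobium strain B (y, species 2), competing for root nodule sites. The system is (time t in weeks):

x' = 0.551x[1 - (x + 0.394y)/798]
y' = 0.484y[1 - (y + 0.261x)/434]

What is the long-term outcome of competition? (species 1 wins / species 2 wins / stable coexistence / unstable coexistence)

stable coexistence

Compare the nullcline intercepts: K1/α12 = 798/0.394 = 2030 > K2 = 434; K2/α21 = 434/0.261 = 1660 > K1 = 798.
Since both inequalities hold, each species can invade when rare, so the interior equilibrium is stable.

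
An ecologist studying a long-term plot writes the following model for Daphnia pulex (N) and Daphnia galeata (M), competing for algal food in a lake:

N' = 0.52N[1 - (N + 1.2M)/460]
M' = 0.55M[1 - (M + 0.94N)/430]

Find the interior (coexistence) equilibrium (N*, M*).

Setting both brackets to zero gives the nullclines N + 1.2M = 460 and 0.94N + M = 430.
Substituting M = 430 - 0.94N into the first: N(1 - 1.2·0.94) = 460 - 1.2·430.
So N* = -56/-0.128 = 438, and then M* = 430 - 0.94·438 = 18.7.

N* ≈ 438, M* ≈ 18.7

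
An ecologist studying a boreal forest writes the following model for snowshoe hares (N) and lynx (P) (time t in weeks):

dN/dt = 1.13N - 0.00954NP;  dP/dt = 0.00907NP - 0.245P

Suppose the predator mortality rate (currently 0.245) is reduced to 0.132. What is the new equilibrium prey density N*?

N* ≈ 14.6

At the interior fixed point, setting dP/dt = 0 with P > 0 fixes N* = (predator death rate)/(NP coefficient) — independent of the other coefficients.
With the change, N* = 0.132/0.00907 = 14.6; it falls from 27.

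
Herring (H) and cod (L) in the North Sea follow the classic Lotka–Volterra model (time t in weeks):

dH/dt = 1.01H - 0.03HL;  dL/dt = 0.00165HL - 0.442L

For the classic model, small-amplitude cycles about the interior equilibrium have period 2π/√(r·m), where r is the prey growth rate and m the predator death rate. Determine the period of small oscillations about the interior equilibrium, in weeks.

T ≈ 9.4 weeks

Here r = 1.01 and m = 0.442, so r·m = 0.446.
ω = √0.446 = 0.668 per week, hence T = 2π/ω ≈ 9.4 weeks.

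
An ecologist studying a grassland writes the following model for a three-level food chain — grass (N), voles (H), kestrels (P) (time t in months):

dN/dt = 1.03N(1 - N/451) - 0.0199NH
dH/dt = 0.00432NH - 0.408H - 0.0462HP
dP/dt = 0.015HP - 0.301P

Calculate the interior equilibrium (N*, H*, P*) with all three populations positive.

N* ≈ 276, H* ≈ 20.1, P* ≈ 17

From dP/dt = 0: 0.015H* = 0.301, so H* = 20.1.
From dN/dt = 0: 1.03(1 - N*/451) = 0.0199·20.1, giving N* = 451·(1 - 0.388) = 276.
From dH/dt = 0: 0.00432·276 - 0.408 = 0.0462P*, so P* = 0.785/0.0462 = 17.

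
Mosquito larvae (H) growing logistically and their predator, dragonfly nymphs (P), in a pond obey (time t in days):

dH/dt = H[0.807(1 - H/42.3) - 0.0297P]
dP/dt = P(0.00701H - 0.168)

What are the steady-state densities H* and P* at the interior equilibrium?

From dP/dt = 0 with P > 0: 0.00701H* = 0.168, so H* = 24.
Substitute into dH/dt = 0: 0.807(1 - 24/42.3) = 0.0297P*.
The bracket is 0.433, giving P* = 0.35/0.0297 = 11.8.

H* ≈ 24, P* ≈ 11.8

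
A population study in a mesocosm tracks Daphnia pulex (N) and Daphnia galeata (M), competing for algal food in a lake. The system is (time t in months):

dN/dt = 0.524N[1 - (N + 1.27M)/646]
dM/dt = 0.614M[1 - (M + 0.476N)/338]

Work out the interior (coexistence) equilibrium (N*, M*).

N* ≈ 548, M* ≈ 77.1

Setting both brackets to zero gives the nullclines N + 1.27M = 646 and 0.476N + M = 338.
Substituting M = 338 - 0.476N into the first: N(1 - 1.27·0.476) = 646 - 1.27·338.
So N* = 217/0.395 = 548, and then M* = 338 - 0.476·548 = 77.1.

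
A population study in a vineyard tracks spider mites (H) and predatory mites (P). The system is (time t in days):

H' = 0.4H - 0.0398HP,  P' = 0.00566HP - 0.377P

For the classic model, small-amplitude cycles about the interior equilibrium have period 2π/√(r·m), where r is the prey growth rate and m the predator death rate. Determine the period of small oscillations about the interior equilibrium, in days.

Here r = 0.4 and m = 0.377, so r·m = 0.151.
ω = √0.151 = 0.388 per day, hence T = 2π/ω ≈ 16.2 days.

T ≈ 16.2 days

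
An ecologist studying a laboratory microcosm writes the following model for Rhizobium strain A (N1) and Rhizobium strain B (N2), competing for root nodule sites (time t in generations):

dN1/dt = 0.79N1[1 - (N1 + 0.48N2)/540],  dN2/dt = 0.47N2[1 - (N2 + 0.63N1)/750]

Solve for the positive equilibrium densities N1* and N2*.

Setting both brackets to zero gives the nullclines N1 + 0.48N2 = 540 and 0.63N1 + N2 = 750.
Substituting N2 = 750 - 0.63N1 into the first: N1(1 - 0.48·0.63) = 540 - 0.48·750.
So N1* = 180/0.698 = 258, and then N2* = 750 - 0.63·258 = 587.

N1* ≈ 258, N2* ≈ 587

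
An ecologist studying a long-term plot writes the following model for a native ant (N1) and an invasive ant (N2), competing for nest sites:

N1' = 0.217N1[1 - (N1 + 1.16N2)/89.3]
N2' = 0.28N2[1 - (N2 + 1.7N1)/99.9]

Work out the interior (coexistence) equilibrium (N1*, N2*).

Setting both brackets to zero gives the nullclines N1 + 1.16N2 = 89.3 and 1.7N1 + N2 = 99.9.
Substituting N2 = 99.9 - 1.7N1 into the first: N1(1 - 1.16·1.7) = 89.3 - 1.16·99.9.
So N1* = -26.6/-0.972 = 27.3, and then N2* = 99.9 - 1.7·27.3 = 53.4.

N1* ≈ 27.3, N2* ≈ 53.4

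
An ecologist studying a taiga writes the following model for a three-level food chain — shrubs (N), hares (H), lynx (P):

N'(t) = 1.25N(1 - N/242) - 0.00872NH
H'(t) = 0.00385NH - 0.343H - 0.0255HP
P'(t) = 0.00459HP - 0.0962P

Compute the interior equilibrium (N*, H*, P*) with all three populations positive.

From dP/dt = 0: 0.00459H* = 0.0962, so H* = 21.
From dN/dt = 0: 1.25(1 - N*/242) = 0.00872·21, giving N* = 242·(1 - 0.146) = 207.
From dH/dt = 0: 0.00385·207 - 0.343 = 0.0255P*, so P* = 0.452/0.0255 = 17.7.

N* ≈ 207, H* ≈ 21, P* ≈ 17.7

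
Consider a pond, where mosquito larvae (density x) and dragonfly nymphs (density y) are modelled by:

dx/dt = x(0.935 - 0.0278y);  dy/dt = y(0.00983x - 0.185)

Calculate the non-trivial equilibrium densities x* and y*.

Set dy/dt = 0 with y > 0: 0.00983x - 0.185 = 0, so x* = 0.185/0.00983 = 18.8.
Set dx/dt = 0 with x > 0: 0.935 - 0.0278y = 0, so y* = 0.935/0.0278 = 33.6.

x* ≈ 18.8, y* ≈ 33.6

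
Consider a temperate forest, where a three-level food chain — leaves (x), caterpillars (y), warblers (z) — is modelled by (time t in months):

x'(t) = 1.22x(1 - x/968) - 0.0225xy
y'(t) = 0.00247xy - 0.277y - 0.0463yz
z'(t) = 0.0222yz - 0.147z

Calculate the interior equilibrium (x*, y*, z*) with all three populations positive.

x* ≈ 850, y* ≈ 6.62, z* ≈ 39.4

From dz/dt = 0: 0.0222y* = 0.147, so y* = 6.62.
From dx/dt = 0: 1.22(1 - x*/968) = 0.0225·6.62, giving x* = 968·(1 - 0.122) = 850.
From dy/dt = 0: 0.00247·850 - 0.277 = 0.0463z*, so z* = 1.82/0.0463 = 39.4.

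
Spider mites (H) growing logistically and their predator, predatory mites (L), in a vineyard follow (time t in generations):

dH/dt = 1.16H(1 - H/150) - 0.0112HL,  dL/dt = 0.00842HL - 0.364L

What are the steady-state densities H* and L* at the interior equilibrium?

From dL/dt = 0 with L > 0: 0.00842H* = 0.364, so H* = 43.2.
Substitute into dH/dt = 0: 1.16(1 - 43.2/150) = 0.0112L*.
The bracket is 0.712, giving L* = 0.826/0.0112 = 73.7.

H* ≈ 43.2, L* ≈ 73.7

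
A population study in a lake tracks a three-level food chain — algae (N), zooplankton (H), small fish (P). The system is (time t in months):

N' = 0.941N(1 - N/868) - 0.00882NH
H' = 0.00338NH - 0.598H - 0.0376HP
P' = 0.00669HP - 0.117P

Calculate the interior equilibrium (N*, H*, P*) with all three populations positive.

N* ≈ 726, H* ≈ 17.5, P* ≈ 49.3

From dP/dt = 0: 0.00669H* = 0.117, so H* = 17.5.
From dN/dt = 0: 0.941(1 - N*/868) = 0.00882·17.5, giving N* = 868·(1 - 0.164) = 726.
From dH/dt = 0: 0.00338·726 - 0.598 = 0.0376P*, so P* = 1.85/0.0376 = 49.3.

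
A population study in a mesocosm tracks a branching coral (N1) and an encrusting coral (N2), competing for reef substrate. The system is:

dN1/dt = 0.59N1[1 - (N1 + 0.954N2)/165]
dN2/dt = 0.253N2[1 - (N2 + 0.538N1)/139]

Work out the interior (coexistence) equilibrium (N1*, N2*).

Setting both brackets to zero gives the nullclines N1 + 0.954N2 = 165 and 0.538N1 + N2 = 139.
Substituting N2 = 139 - 0.538N1 into the first: N1(1 - 0.954·0.538) = 165 - 0.954·139.
So N1* = 32.4/0.487 = 66.6, and then N2* = 139 - 0.538·66.6 = 103.

N1* ≈ 66.6, N2* ≈ 103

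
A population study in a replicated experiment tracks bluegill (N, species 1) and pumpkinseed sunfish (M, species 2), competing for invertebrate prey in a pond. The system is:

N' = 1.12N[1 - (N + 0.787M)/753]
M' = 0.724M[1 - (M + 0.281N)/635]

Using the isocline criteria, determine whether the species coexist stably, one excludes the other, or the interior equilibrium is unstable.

Compare the nullcline intercepts: K1/α12 = 753/0.787 = 957 > K2 = 635; K2/α21 = 635/0.281 = 2260 > K1 = 753.
Since both inequalities hold, each species can invade when rare, so the interior equilibrium is stable.

stable coexistence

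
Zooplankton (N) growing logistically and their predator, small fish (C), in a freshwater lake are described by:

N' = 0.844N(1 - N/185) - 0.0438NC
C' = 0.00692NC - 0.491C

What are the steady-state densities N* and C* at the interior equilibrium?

From dC/dt = 0 with C > 0: 0.00692N* = 0.491, so N* = 71.
Substitute into dN/dt = 0: 0.844(1 - 71/185) = 0.0438C*.
The bracket is 0.616, giving C* = 0.52/0.0438 = 11.9.

N* ≈ 71, C* ≈ 11.9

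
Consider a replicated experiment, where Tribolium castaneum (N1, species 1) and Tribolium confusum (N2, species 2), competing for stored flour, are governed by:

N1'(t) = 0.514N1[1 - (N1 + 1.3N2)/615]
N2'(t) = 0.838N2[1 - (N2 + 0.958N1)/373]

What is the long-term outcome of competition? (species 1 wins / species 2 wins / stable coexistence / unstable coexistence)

species 1 excludes species 2

Compare the nullcline intercepts: K1/α12 = 615/1.3 = 473 > K2 = 373; K2/α21 = 373/0.958 = 389 < K1 = 615.
Since the inequalities point opposite ways, species 1 can invade but species 2 cannot.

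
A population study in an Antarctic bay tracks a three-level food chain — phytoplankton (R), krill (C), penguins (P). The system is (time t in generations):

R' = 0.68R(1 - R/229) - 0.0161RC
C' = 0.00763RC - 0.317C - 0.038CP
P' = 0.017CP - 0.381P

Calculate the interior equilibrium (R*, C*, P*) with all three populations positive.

R* ≈ 107, C* ≈ 22.4, P* ≈ 13.2

From dP/dt = 0: 0.017C* = 0.381, so C* = 22.4.
From dR/dt = 0: 0.68(1 - R*/229) = 0.0161·22.4, giving R* = 229·(1 - 0.531) = 107.
From dC/dt = 0: 0.00763·107 - 0.317 = 0.038P*, so P* = 0.503/0.038 = 13.2.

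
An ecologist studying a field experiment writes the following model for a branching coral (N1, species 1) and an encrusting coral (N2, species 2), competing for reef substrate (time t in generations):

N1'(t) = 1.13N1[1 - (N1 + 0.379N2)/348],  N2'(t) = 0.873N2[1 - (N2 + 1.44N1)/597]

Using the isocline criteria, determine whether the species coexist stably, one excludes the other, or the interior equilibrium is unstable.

stable coexistence

Compare the nullcline intercepts: K1/α12 = 348/0.379 = 918 > K2 = 597; K2/α21 = 597/1.44 = 415 > K1 = 348.
Since both inequalities hold, each species can invade when rare, so the interior equilibrium is stable.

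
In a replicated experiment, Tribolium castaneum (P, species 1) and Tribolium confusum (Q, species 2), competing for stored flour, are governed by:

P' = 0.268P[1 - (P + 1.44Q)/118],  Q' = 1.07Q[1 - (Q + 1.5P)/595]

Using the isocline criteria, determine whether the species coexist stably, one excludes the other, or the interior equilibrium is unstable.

Compare the nullcline intercepts: K1/α12 = 118/1.44 = 81.9 < K2 = 595; K2/α21 = 595/1.5 = 397 > K1 = 118.
Since the inequalities point opposite ways, species 2 can invade but species 1 cannot.

species 2 excludes species 1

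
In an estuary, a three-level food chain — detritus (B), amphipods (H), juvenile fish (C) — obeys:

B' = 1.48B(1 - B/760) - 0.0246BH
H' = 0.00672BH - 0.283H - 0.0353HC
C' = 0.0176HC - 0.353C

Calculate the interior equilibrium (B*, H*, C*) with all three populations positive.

B* ≈ 507, H* ≈ 20.1, C* ≈ 88.4

From dC/dt = 0: 0.0176H* = 0.353, so H* = 20.1.
From dB/dt = 0: 1.48(1 - B*/760) = 0.0246·20.1, giving B* = 760·(1 - 0.333) = 507.
From dH/dt = 0: 0.00672·507 - 0.283 = 0.0353C*, so C* = 3.12/0.0353 = 88.4.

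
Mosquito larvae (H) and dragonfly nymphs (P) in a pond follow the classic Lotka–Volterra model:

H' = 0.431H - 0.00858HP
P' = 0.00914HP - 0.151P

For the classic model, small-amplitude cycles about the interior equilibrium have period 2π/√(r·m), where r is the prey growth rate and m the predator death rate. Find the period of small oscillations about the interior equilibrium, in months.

T ≈ 24.6 months

Here r = 0.431 and m = 0.151, so r·m = 0.0651.
ω = √0.0651 = 0.255 per month, hence T = 2π/ω ≈ 24.6 months.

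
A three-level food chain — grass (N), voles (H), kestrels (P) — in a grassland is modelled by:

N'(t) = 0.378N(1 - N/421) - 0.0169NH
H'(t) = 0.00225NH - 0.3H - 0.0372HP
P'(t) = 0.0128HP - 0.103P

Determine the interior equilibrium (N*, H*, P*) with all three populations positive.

From dP/dt = 0: 0.0128H* = 0.103, so H* = 8.05.
From dN/dt = 0: 0.378(1 - N*/421) = 0.0169·8.05, giving N* = 421·(1 - 0.36) = 270.
From dH/dt = 0: 0.00225·270 - 0.3 = 0.0372P*, so P* = 0.306/0.0372 = 8.24.

N* ≈ 270, H* ≈ 8.05, P* ≈ 8.24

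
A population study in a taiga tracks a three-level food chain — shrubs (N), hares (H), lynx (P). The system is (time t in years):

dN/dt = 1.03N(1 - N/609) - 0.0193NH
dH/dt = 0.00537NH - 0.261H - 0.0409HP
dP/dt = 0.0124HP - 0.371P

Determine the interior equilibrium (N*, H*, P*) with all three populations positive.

N* ≈ 268, H* ≈ 29.9, P* ≈ 28.8

From dP/dt = 0: 0.0124H* = 0.371, so H* = 29.9.
From dN/dt = 0: 1.03(1 - N*/609) = 0.0193·29.9, giving N* = 609·(1 - 0.561) = 268.
From dH/dt = 0: 0.00537·268 - 0.261 = 0.0409P*, so P* = 1.18/0.0409 = 28.8.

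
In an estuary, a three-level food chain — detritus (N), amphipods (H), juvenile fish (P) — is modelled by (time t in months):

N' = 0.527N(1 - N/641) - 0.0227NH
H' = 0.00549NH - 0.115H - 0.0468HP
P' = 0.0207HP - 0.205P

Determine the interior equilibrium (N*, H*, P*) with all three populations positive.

From dP/dt = 0: 0.0207H* = 0.205, so H* = 9.9.
From dN/dt = 0: 0.527(1 - N*/641) = 0.0227·9.9, giving N* = 641·(1 - 0.427) = 368.
From dH/dt = 0: 0.00549·368 - 0.115 = 0.0468P*, so P* = 1.9/0.0468 = 40.7.

N* ≈ 368, H* ≈ 9.9, P* ≈ 40.7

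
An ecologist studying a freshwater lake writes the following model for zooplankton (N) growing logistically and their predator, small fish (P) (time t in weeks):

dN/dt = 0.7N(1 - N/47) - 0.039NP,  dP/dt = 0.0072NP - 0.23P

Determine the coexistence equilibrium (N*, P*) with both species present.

N* ≈ 31.9, P* ≈ 5.75

From dP/dt = 0 with P > 0: 0.0072N* = 0.23, so N* = 31.9.
Substitute into dN/dt = 0: 0.7(1 - 31.9/47) = 0.039P*.
The bracket is 0.32, giving P* = 0.224/0.039 = 5.75.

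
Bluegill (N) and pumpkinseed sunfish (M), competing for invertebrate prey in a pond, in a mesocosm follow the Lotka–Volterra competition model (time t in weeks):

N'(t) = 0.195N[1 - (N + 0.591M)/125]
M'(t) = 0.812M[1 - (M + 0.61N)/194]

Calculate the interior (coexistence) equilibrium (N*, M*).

N* ≈ 16.2, M* ≈ 184

Setting both brackets to zero gives the nullclines N + 0.591M = 125 and 0.61N + M = 194.
Substituting M = 194 - 0.61N into the first: N(1 - 0.591·0.61) = 125 - 0.591·194.
So N* = 10.3/0.639 = 16.2, and then M* = 194 - 0.61·16.2 = 184.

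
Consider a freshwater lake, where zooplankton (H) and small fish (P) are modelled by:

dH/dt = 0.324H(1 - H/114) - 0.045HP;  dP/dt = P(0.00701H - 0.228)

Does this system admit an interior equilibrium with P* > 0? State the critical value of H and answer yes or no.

The predator equation gives dP/dt > 0 only when H > 0.228/0.00701 = 32.5.
Without the predator, H → K = 114. Since 114 > 32.5, the predator can invade and persist.

Threshold H = 32.5; K > 32.5, so yes, the predator persists.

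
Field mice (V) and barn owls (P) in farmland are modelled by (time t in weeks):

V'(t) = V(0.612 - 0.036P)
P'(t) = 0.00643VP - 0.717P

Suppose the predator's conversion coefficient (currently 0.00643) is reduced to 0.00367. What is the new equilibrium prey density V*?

At the interior fixed point, setting dP/dt = 0 with P > 0 fixes V* = (predator death rate)/(VP coefficient) — independent of the other coefficients.
With the change, V* = 0.717/0.00367 = 195; it rises from 112.

V* ≈ 195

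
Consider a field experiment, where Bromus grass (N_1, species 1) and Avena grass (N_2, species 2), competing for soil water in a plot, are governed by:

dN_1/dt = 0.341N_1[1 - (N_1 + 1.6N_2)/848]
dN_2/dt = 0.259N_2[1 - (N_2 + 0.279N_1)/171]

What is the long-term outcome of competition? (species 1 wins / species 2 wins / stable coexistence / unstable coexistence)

species 1 excludes species 2

Compare the nullcline intercepts: K1/α12 = 848/1.6 = 530 > K2 = 171; K2/α21 = 171/0.279 = 613 < K1 = 848.
Since the inequalities point opposite ways, species 1 can invade but species 2 cannot.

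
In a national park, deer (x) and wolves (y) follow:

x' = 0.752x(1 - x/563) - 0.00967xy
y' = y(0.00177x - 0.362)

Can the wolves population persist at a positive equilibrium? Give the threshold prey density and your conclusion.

The predator equation gives dy/dt > 0 only when x > 0.362/0.00177 = 205.
Without the predator, x → K = 563. Since 563 > 205, the predator can invade and persist.

Threshold x = 205; K > 205, so yes, the predator persists.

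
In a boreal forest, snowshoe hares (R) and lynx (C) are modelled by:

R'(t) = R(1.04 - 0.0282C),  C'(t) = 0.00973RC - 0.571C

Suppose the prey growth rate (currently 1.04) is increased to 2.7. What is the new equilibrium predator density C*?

C* ≈ 95.7

At the interior fixed point, setting dR/dt = 0 with R > 0 fixes C* = (prey growth rate)/(RC coefficient) — independent of the other coefficients.
With the change, C* = 2.7/0.0282 = 95.7; it rises from 36.9.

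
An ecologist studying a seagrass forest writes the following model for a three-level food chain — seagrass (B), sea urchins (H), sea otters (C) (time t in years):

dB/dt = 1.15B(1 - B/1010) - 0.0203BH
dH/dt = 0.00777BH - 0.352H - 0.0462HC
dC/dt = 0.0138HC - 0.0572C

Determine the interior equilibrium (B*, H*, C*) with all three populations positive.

From dC/dt = 0: 0.0138H* = 0.0572, so H* = 4.14.
From dB/dt = 0: 1.15(1 - B*/1010) = 0.0203·4.14, giving B* = 1010·(1 - 0.0732) = 936.
From dH/dt = 0: 0.00777·936 - 0.352 = 0.0462C*, so C* = 6.92/0.0462 = 150.

B* ≈ 936, H* ≈ 4.14, C* ≈ 150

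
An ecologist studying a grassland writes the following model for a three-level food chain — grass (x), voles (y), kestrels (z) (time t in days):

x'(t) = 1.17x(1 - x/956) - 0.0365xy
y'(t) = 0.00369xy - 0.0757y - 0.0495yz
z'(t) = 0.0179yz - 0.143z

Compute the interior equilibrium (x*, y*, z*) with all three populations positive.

From dz/dt = 0: 0.0179y* = 0.143, so y* = 7.99.
From dx/dt = 0: 1.17(1 - x*/956) = 0.0365·7.99, giving x* = 956·(1 - 0.249) = 718.
From dy/dt = 0: 0.00369·718 - 0.0757 = 0.0495z*, so z* = 2.57/0.0495 = 52.

x* ≈ 718, y* ≈ 7.99, z* ≈ 52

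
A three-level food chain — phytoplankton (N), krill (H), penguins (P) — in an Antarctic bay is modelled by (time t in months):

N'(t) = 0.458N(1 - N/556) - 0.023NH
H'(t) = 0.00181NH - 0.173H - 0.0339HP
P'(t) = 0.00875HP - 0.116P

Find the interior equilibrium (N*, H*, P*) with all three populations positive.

From dP/dt = 0: 0.00875H* = 0.116, so H* = 13.3.
From dN/dt = 0: 0.458(1 - N*/556) = 0.023·13.3, giving N* = 556·(1 - 0.666) = 186.
From dH/dt = 0: 0.00181·186 - 0.173 = 0.0339P*, so P* = 0.163/0.0339 = 4.82.

N* ≈ 186, H* ≈ 13.3, P* ≈ 4.82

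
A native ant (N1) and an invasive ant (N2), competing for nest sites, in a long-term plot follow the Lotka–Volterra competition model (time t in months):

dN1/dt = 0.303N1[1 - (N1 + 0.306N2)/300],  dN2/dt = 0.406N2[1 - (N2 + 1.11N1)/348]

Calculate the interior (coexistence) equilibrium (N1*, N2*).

Setting both brackets to zero gives the nullclines N1 + 0.306N2 = 300 and 1.11N1 + N2 = 348.
Substituting N2 = 348 - 1.11N1 into the first: N1(1 - 0.306·1.11) = 300 - 0.306·348.
So N1* = 194/0.66 = 293, and then N2* = 348 - 1.11·293 = 22.7.

N1* ≈ 293, N2* ≈ 22.7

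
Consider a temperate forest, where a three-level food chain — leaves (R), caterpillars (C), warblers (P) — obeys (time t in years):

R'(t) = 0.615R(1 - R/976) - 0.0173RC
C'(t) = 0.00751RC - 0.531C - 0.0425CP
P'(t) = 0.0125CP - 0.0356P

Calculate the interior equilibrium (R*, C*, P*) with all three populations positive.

From dP/dt = 0: 0.0125C* = 0.0356, so C* = 2.85.
From dR/dt = 0: 0.615(1 - R*/976) = 0.0173·2.85, giving R* = 976·(1 - 0.0801) = 898.
From dC/dt = 0: 0.00751·898 - 0.531 = 0.0425P*, so P* = 6.21/0.0425 = 146.

R* ≈ 898, C* ≈ 2.85, P* ≈ 146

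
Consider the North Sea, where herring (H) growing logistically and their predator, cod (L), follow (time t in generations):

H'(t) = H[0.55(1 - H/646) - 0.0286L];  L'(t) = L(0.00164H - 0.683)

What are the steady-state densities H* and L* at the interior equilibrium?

From dL/dt = 0 with L > 0: 0.00164H* = 0.683, so H* = 416.
Substitute into dH/dt = 0: 0.55(1 - 416/646) = 0.0286L*.
The bracket is 0.355, giving L* = 0.195/0.0286 = 6.83.

H* ≈ 416, L* ≈ 6.83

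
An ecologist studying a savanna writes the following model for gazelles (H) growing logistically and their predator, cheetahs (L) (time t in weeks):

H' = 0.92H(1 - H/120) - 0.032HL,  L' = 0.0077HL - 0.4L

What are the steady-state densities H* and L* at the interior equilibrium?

H* ≈ 51.9, L* ≈ 16.3

From dL/dt = 0 with L > 0: 0.0077H* = 0.4, so H* = 51.9.
Substitute into dH/dt = 0: 0.92(1 - 51.9/120) = 0.032L*.
The bracket is 0.567, giving L* = 0.522/0.032 = 16.3.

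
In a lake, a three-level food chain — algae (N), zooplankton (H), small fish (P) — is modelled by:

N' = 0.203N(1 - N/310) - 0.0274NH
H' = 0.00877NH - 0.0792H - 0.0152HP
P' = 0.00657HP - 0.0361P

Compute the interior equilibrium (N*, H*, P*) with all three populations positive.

N* ≈ 80.1, H* ≈ 5.49, P* ≈ 41

From dP/dt = 0: 0.00657H* = 0.0361, so H* = 5.49.
From dN/dt = 0: 0.203(1 - N*/310) = 0.0274·5.49, giving N* = 310·(1 - 0.742) = 80.1.
From dH/dt = 0: 0.00877·80.1 - 0.0792 = 0.0152P*, so P* = 0.623/0.0152 = 41.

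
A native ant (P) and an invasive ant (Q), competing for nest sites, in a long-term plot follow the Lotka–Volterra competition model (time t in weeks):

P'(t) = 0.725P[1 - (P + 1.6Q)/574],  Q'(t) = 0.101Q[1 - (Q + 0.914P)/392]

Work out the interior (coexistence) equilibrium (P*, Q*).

Setting both brackets to zero gives the nullclines P + 1.6Q = 574 and 0.914P + Q = 392.
Substituting Q = 392 - 0.914P into the first: P(1 - 1.6·0.914) = 574 - 1.6·392.
So P* = -53.2/-0.462 = 115, and then Q* = 392 - 0.914·115 = 287.

P* ≈ 115, Q* ≈ 287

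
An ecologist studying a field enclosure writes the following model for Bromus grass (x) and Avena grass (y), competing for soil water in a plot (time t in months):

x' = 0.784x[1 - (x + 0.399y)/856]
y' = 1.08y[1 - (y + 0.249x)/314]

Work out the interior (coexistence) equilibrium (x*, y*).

x* ≈ 811, y* ≈ 112

Setting both brackets to zero gives the nullclines x + 0.399y = 856 and 0.249x + y = 314.
Substituting y = 314 - 0.249x into the first: x(1 - 0.399·0.249) = 856 - 0.399·314.
So x* = 731/0.901 = 811, and then y* = 314 - 0.249·811 = 112.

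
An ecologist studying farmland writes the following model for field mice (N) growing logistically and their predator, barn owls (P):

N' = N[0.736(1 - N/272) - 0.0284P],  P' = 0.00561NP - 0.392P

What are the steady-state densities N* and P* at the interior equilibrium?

N* ≈ 69.9, P* ≈ 19.3

From dP/dt = 0 with P > 0: 0.00561N* = 0.392, so N* = 69.9.
Substitute into dN/dt = 0: 0.736(1 - 69.9/272) = 0.0284P*.
The bracket is 0.743, giving P* = 0.547/0.0284 = 19.3.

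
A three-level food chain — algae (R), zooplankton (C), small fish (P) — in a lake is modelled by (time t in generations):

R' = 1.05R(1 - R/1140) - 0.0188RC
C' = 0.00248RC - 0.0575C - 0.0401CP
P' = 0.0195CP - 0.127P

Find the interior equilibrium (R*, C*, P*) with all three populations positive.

From dP/dt = 0: 0.0195C* = 0.127, so C* = 6.51.
From dR/dt = 0: 1.05(1 - R*/1140) = 0.0188·6.51, giving R* = 1140·(1 - 0.117) = 1010.
From dC/dt = 0: 0.00248·1010 - 0.0575 = 0.0401P*, so P* = 2.44/0.0401 = 60.8.

R* ≈ 1010, C* ≈ 6.51, P* ≈ 60.8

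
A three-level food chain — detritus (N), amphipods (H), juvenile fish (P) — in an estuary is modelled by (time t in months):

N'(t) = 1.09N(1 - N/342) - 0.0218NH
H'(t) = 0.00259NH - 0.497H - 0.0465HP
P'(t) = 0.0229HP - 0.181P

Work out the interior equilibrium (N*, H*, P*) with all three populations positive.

N* ≈ 288, H* ≈ 7.9, P* ≈ 5.35

From dP/dt = 0: 0.0229H* = 0.181, so H* = 7.9.
From dN/dt = 0: 1.09(1 - N*/342) = 0.0218·7.9, giving N* = 342·(1 - 0.158) = 288.
From dH/dt = 0: 0.00259·288 - 0.497 = 0.0465P*, so P* = 0.249/0.0465 = 5.35.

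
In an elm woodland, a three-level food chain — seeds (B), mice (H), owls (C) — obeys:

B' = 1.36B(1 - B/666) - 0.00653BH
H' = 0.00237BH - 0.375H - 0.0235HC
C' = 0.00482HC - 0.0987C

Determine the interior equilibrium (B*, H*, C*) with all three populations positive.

B* ≈ 601, H* ≈ 20.5, C* ≈ 44.6

From dC/dt = 0: 0.00482H* = 0.0987, so H* = 20.5.
From dB/dt = 0: 1.36(1 - B*/666) = 0.00653·20.5, giving B* = 666·(1 - 0.0983) = 601.
From dH/dt = 0: 0.00237·601 - 0.375 = 0.0235C*, so C* = 1.05/0.0235 = 44.6.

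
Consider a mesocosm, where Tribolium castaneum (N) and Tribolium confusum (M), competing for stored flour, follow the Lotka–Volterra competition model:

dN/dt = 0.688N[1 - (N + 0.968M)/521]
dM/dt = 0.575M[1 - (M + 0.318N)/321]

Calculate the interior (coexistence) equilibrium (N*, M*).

N* ≈ 304, M* ≈ 224

Setting both brackets to zero gives the nullclines N + 0.968M = 521 and 0.318N + M = 321.
Substituting M = 321 - 0.318N into the first: N(1 - 0.968·0.318) = 521 - 0.968·321.
So N* = 210/0.692 = 304, and then M* = 321 - 0.318·304 = 224.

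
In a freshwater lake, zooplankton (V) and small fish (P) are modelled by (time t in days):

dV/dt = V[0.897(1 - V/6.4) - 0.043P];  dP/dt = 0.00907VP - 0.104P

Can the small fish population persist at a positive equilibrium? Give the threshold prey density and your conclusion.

The predator equation gives dP/dt > 0 only when V > 0.104/0.00907 = 11.5.
Without the predator, V → K = 6.4. Since 6.4 < 11.5, the predator cannot invade.

Threshold V = 11.5; K < 11.5, so no, the predator goes extinct.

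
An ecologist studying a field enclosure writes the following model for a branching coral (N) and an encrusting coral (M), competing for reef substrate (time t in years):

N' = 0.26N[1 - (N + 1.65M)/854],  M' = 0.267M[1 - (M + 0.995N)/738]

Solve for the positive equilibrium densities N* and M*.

N* ≈ 567, M* ≈ 174

Setting both brackets to zero gives the nullclines N + 1.65M = 854 and 0.995N + M = 738.
Substituting M = 738 - 0.995N into the first: N(1 - 1.65·0.995) = 854 - 1.65·738.
So N* = -364/-0.642 = 567, and then M* = 738 - 0.995·567 = 174.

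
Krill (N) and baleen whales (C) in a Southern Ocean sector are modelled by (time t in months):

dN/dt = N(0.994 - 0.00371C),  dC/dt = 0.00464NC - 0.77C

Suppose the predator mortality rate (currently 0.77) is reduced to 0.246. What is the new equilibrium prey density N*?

N* ≈ 53

At the interior fixed point, setting dC/dt = 0 with C > 0 fixes N* = (predator death rate)/(NC coefficient) — independent of the other coefficients.
With the change, N* = 0.246/0.00464 = 53; it falls from 166.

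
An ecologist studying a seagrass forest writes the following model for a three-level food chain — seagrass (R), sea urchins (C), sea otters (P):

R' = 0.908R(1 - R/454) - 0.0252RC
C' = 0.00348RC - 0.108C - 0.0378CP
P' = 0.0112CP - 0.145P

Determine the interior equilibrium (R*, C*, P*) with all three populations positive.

From dP/dt = 0: 0.0112C* = 0.145, so C* = 12.9.
From dR/dt = 0: 0.908(1 - R*/454) = 0.0252·12.9, giving R* = 454·(1 - 0.359) = 291.
From dC/dt = 0: 0.00348·291 - 0.108 = 0.0378P*, so P* = 0.904/0.0378 = 23.9.

R* ≈ 291, C* ≈ 12.9, P* ≈ 23.9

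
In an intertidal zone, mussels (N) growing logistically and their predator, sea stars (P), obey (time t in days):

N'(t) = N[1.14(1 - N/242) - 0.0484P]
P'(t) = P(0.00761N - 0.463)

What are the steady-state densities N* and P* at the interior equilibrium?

From dP/dt = 0 with P > 0: 0.00761N* = 0.463, so N* = 60.8.
Substitute into dN/dt = 0: 1.14(1 - 60.8/242) = 0.0484P*.
The bracket is 0.749, giving P* = 0.853/0.0484 = 17.6.

N* ≈ 60.8, P* ≈ 17.6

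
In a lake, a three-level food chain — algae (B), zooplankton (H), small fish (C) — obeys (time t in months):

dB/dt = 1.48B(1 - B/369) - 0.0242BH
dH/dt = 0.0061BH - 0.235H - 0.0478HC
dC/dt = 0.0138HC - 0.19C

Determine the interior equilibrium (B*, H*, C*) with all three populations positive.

From dC/dt = 0: 0.0138H* = 0.19, so H* = 13.8.
From dB/dt = 0: 1.48(1 - B*/369) = 0.0242·13.8, giving B* = 369·(1 - 0.225) = 286.
From dH/dt = 0: 0.0061·286 - 0.235 = 0.0478C*, so C* = 1.51/0.0478 = 31.6.

B* ≈ 286, H* ≈ 13.8, C* ≈ 31.6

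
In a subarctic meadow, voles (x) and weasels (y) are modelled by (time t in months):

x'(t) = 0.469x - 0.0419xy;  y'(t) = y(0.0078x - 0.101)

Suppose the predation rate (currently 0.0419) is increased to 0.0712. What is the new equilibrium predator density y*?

y* ≈ 6.59

At the interior fixed point, setting dx/dt = 0 with x > 0 fixes y* = (prey growth rate)/(xy coefficient) — independent of the other coefficients.
With the change, y* = 0.469/0.0712 = 6.59; it falls from 11.2.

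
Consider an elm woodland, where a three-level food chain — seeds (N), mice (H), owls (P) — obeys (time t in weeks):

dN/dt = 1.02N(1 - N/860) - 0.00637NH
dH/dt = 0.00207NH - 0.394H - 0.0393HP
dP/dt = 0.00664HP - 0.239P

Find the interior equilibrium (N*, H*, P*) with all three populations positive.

From dP/dt = 0: 0.00664H* = 0.239, so H* = 36.
From dN/dt = 0: 1.02(1 - N*/860) = 0.00637·36, giving N* = 860·(1 - 0.225) = 667.
From dH/dt = 0: 0.00207·667 - 0.394 = 0.0393P*, so P* = 0.986/0.0393 = 25.1.

N* ≈ 667, H* ≈ 36, P* ≈ 25.1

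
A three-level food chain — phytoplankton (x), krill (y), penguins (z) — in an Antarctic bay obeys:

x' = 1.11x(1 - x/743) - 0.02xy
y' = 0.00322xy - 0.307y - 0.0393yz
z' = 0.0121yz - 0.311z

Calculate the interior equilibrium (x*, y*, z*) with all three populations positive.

x* ≈ 399, y* ≈ 25.7, z* ≈ 24.9

From dz/dt = 0: 0.0121y* = 0.311, so y* = 25.7.
From dx/dt = 0: 1.11(1 - x*/743) = 0.02·25.7, giving x* = 743·(1 - 0.463) = 399.
From dy/dt = 0: 0.00322·399 - 0.307 = 0.0393z*, so z* = 0.977/0.0393 = 24.9.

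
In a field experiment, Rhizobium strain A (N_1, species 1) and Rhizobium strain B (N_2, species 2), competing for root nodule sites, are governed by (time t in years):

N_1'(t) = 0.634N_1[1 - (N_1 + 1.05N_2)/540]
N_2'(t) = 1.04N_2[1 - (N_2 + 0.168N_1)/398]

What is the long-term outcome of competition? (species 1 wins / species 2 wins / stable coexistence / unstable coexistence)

stable coexistence

Compare the nullcline intercepts: K1/α12 = 540/1.05 = 514 > K2 = 398; K2/α21 = 398/0.168 = 2370 > K1 = 540.
Since both inequalities hold, each species can invade when rare, so the interior equilibrium is stable.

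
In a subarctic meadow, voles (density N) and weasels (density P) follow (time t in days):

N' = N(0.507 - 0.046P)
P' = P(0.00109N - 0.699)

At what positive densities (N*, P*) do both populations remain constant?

Set dP/dt = 0 with P > 0: 0.00109N - 0.699 = 0, so N* = 0.699/0.00109 = 641.
Set dN/dt = 0 with N > 0: 0.507 - 0.046P = 0, so P* = 0.507/0.046 = 11.

N* ≈ 641, P* ≈ 11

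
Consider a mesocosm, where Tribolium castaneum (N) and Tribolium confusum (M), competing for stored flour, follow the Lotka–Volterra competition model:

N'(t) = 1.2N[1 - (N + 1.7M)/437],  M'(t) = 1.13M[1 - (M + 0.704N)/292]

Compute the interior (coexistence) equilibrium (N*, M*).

N* ≈ 302, M* ≈ 79.5

Setting both brackets to zero gives the nullclines N + 1.7M = 437 and 0.704N + M = 292.
Substituting M = 292 - 0.704N into the first: N(1 - 1.7·0.704) = 437 - 1.7·292.
So N* = -59.4/-0.197 = 302, and then M* = 292 - 0.704·302 = 79.5.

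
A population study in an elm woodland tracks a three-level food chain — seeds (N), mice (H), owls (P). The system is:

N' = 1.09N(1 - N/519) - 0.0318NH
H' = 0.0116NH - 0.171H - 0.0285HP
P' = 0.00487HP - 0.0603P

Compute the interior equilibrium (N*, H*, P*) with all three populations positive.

From dP/dt = 0: 0.00487H* = 0.0603, so H* = 12.4.
From dN/dt = 0: 1.09(1 - N*/519) = 0.0318·12.4, giving N* = 519·(1 - 0.361) = 332.
From dH/dt = 0: 0.0116·332 - 0.171 = 0.0285P*, so P* = 3.67/0.0285 = 129.

N* ≈ 332, H* ≈ 12.4, P* ≈ 129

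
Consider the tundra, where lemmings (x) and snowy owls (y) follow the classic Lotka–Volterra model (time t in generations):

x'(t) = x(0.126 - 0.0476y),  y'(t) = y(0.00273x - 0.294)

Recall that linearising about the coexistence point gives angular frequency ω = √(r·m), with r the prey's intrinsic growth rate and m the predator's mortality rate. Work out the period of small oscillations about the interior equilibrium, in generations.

Here r = 0.126 and m = 0.294, so r·m = 0.037.
ω = √0.037 = 0.192 per generation, hence T = 2π/ω ≈ 32.6 generations.

T ≈ 32.6 generations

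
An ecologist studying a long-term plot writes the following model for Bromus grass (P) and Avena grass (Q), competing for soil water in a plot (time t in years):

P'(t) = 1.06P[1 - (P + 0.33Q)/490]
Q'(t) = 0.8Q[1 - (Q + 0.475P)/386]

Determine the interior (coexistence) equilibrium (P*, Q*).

P* ≈ 430, Q* ≈ 182

Setting both brackets to zero gives the nullclines P + 0.33Q = 490 and 0.475P + Q = 386.
Substituting Q = 386 - 0.475P into the first: P(1 - 0.33·0.475) = 490 - 0.33·386.
So P* = 363/0.843 = 430, and then Q* = 386 - 0.475·430 = 182.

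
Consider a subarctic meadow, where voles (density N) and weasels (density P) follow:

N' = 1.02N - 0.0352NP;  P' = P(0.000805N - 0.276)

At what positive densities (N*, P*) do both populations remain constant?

N* ≈ 343, P* ≈ 29

Set dP/dt = 0 with P > 0: 0.000805N - 0.276 = 0, so N* = 0.276/0.000805 = 343.
Set dN/dt = 0 with N > 0: 1.02 - 0.0352P = 0, so P* = 1.02/0.0352 = 29.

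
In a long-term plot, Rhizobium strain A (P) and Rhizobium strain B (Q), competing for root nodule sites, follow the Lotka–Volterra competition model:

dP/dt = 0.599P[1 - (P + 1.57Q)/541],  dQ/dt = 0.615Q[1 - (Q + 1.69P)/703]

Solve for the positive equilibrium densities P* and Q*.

P* ≈ 340, Q* ≈ 128

Setting both brackets to zero gives the nullclines P + 1.57Q = 541 and 1.69P + Q = 703.
Substituting Q = 703 - 1.69P into the first: P(1 - 1.57·1.69) = 541 - 1.57·703.
So P* = -563/-1.65 = 340, and then Q* = 703 - 1.69·340 = 128.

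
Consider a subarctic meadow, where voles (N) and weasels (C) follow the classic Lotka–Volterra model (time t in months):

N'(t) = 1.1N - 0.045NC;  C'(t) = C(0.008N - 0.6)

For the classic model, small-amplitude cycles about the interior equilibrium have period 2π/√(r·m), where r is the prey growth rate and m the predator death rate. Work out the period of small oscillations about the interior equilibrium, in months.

Here r = 1.1 and m = 0.6, so r·m = 0.66.
ω = √0.66 = 0.812 per month, hence T = 2π/ω ≈ 7.73 months.

T ≈ 7.73 months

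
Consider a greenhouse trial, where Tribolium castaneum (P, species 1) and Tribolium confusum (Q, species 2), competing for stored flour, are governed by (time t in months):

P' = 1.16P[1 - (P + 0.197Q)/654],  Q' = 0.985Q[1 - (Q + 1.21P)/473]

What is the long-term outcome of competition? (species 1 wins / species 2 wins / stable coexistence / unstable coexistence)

Compare the nullcline intercepts: K1/α12 = 654/0.197 = 3320 > K2 = 473; K2/α21 = 473/1.21 = 391 < K1 = 654.
Since the inequalities point opposite ways, species 1 can invade but species 2 cannot.

species 1 excludes species 2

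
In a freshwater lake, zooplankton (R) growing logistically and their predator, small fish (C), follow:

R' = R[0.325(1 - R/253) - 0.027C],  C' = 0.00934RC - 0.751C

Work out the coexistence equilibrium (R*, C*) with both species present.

From dC/dt = 0 with C > 0: 0.00934R* = 0.751, so R* = 80.4.
Substitute into dR/dt = 0: 0.325(1 - 80.4/253) = 0.027C*.
The bracket is 0.682, giving C* = 0.222/0.027 = 8.21.

R* ≈ 80.4, C* ≈ 8.21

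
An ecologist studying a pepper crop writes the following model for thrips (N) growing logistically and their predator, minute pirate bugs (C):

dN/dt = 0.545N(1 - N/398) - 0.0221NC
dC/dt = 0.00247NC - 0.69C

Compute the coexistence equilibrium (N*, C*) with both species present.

From dC/dt = 0 with C > 0: 0.00247N* = 0.69, so N* = 279.
Substitute into dN/dt = 0: 0.545(1 - 279/398) = 0.0221C*.
The bracket is 0.298, giving C* = 0.162/0.0221 = 7.35.

N* ≈ 279, C* ≈ 7.35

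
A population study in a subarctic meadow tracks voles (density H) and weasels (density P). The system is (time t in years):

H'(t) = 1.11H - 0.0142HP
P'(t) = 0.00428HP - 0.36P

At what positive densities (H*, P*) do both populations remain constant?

H* ≈ 84.1, P* ≈ 78.2

Set dP/dt = 0 with P > 0: 0.00428H - 0.36 = 0, so H* = 0.36/0.00428 = 84.1.
Set dH/dt = 0 with H > 0: 1.11 - 0.0142P = 0, so P* = 1.11/0.0142 = 78.2.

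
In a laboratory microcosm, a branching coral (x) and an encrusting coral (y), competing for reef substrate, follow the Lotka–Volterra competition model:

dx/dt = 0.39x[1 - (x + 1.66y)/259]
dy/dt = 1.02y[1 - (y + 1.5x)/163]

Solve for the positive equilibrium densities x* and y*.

x* ≈ 7.77, y* ≈ 151

Setting both brackets to zero gives the nullclines x + 1.66y = 259 and 1.5x + y = 163.
Substituting y = 163 - 1.5x into the first: x(1 - 1.66·1.5) = 259 - 1.66·163.
So x* = -11.6/-1.49 = 7.77, and then y* = 163 - 1.5·7.77 = 151.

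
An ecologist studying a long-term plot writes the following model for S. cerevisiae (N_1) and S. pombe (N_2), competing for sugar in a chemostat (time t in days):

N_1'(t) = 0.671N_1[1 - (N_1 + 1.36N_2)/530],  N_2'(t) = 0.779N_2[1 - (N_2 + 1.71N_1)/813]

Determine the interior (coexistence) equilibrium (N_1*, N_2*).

Setting both brackets to zero gives the nullclines N_1 + 1.36N_2 = 530 and 1.71N_1 + N_2 = 813.
Substituting N_2 = 813 - 1.71N_1 into the first: N_1(1 - 1.36·1.71) = 530 - 1.36·813.
So N_1* = -576/-1.33 = 434, and then N_2* = 813 - 1.71·434 = 70.4.

N_1* ≈ 434, N_2* ≈ 70.4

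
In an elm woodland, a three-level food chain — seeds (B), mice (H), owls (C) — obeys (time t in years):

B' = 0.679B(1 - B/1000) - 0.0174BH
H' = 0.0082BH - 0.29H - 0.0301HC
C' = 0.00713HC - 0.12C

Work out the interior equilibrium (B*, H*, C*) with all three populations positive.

B* ≈ 569, H* ≈ 16.8, C* ≈ 145

From dC/dt = 0: 0.00713H* = 0.12, so H* = 16.8.
From dB/dt = 0: 0.679(1 - B*/1000) = 0.0174·16.8, giving B* = 1000·(1 - 0.431) = 569.
From dH/dt = 0: 0.0082·569 - 0.29 = 0.0301C*, so C* = 4.37/0.0301 = 145.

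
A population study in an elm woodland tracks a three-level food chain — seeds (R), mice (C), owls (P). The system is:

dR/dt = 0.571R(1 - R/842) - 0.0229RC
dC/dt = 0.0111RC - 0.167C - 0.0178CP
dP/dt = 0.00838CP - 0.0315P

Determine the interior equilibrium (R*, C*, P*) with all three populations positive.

From dP/dt = 0: 0.00838C* = 0.0315, so C* = 3.76.
From dR/dt = 0: 0.571(1 - R*/842) = 0.0229·3.76, giving R* = 842·(1 - 0.151) = 715.
From dC/dt = 0: 0.0111·715 - 0.167 = 0.0178P*, so P* = 7.77/0.0178 = 437.

R* ≈ 715, C* ≈ 3.76, P* ≈ 437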